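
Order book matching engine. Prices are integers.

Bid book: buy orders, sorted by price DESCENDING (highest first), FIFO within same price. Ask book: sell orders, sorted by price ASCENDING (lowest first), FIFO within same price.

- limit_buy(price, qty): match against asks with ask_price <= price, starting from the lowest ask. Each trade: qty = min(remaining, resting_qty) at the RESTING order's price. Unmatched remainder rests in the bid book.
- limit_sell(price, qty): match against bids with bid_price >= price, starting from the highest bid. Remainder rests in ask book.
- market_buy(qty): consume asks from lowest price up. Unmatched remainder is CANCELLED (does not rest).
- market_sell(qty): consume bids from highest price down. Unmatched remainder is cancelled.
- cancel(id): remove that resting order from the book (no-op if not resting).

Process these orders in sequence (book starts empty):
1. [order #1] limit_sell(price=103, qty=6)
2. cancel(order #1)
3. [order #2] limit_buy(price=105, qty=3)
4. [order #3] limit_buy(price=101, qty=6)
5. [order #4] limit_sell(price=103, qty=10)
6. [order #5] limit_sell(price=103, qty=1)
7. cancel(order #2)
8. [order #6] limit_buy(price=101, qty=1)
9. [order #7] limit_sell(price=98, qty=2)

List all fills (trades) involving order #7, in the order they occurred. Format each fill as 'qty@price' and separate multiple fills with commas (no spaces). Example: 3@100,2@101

After op 1 [order #1] limit_sell(price=103, qty=6): fills=none; bids=[-] asks=[#1:6@103]
After op 2 cancel(order #1): fills=none; bids=[-] asks=[-]
After op 3 [order #2] limit_buy(price=105, qty=3): fills=none; bids=[#2:3@105] asks=[-]
After op 4 [order #3] limit_buy(price=101, qty=6): fills=none; bids=[#2:3@105 #3:6@101] asks=[-]
After op 5 [order #4] limit_sell(price=103, qty=10): fills=#2x#4:3@105; bids=[#3:6@101] asks=[#4:7@103]
After op 6 [order #5] limit_sell(price=103, qty=1): fills=none; bids=[#3:6@101] asks=[#4:7@103 #5:1@103]
After op 7 cancel(order #2): fills=none; bids=[#3:6@101] asks=[#4:7@103 #5:1@103]
After op 8 [order #6] limit_buy(price=101, qty=1): fills=none; bids=[#3:6@101 #6:1@101] asks=[#4:7@103 #5:1@103]
After op 9 [order #7] limit_sell(price=98, qty=2): fills=#3x#7:2@101; bids=[#3:4@101 #6:1@101] asks=[#4:7@103 #5:1@103]

Answer: 2@101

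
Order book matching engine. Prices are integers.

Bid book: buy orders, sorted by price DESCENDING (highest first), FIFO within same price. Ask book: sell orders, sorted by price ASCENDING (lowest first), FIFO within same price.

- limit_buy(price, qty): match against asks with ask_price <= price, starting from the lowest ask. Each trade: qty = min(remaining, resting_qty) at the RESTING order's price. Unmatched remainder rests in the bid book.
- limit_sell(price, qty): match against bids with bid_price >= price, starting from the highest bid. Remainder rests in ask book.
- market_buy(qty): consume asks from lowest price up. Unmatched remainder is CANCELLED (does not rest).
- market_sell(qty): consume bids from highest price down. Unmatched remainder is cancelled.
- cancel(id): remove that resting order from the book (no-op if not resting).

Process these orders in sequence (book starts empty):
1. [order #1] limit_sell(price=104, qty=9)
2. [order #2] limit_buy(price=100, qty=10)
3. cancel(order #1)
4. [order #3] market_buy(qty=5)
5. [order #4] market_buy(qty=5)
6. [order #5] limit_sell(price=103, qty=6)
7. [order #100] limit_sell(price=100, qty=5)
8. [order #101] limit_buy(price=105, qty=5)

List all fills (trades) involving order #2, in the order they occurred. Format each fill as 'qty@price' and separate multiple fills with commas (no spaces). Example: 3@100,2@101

Answer: 5@100

Derivation:
After op 1 [order #1] limit_sell(price=104, qty=9): fills=none; bids=[-] asks=[#1:9@104]
After op 2 [order #2] limit_buy(price=100, qty=10): fills=none; bids=[#2:10@100] asks=[#1:9@104]
After op 3 cancel(order #1): fills=none; bids=[#2:10@100] asks=[-]
After op 4 [order #3] market_buy(qty=5): fills=none; bids=[#2:10@100] asks=[-]
After op 5 [order #4] market_buy(qty=5): fills=none; bids=[#2:10@100] asks=[-]
After op 6 [order #5] limit_sell(price=103, qty=6): fills=none; bids=[#2:10@100] asks=[#5:6@103]
After op 7 [order #100] limit_sell(price=100, qty=5): fills=#2x#100:5@100; bids=[#2:5@100] asks=[#5:6@103]
After op 8 [order #101] limit_buy(price=105, qty=5): fills=#101x#5:5@103; bids=[#2:5@100] asks=[#5:1@103]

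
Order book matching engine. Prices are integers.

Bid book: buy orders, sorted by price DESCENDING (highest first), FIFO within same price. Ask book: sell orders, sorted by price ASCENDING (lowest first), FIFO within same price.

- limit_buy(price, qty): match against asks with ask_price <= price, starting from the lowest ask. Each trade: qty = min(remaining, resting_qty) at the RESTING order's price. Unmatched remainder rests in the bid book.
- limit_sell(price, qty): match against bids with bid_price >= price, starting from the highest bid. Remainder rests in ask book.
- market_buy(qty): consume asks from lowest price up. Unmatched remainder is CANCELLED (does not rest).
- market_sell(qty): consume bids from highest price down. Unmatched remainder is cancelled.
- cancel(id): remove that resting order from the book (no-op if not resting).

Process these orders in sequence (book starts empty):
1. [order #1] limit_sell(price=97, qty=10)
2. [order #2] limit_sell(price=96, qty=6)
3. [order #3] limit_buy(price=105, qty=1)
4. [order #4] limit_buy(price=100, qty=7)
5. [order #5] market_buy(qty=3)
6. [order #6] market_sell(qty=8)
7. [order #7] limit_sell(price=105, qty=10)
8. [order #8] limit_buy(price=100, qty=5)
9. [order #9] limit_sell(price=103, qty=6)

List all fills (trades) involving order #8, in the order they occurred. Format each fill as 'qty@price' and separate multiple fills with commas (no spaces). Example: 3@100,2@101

After op 1 [order #1] limit_sell(price=97, qty=10): fills=none; bids=[-] asks=[#1:10@97]
After op 2 [order #2] limit_sell(price=96, qty=6): fills=none; bids=[-] asks=[#2:6@96 #1:10@97]
After op 3 [order #3] limit_buy(price=105, qty=1): fills=#3x#2:1@96; bids=[-] asks=[#2:5@96 #1:10@97]
After op 4 [order #4] limit_buy(price=100, qty=7): fills=#4x#2:5@96 #4x#1:2@97; bids=[-] asks=[#1:8@97]
After op 5 [order #5] market_buy(qty=3): fills=#5x#1:3@97; bids=[-] asks=[#1:5@97]
After op 6 [order #6] market_sell(qty=8): fills=none; bids=[-] asks=[#1:5@97]
After op 7 [order #7] limit_sell(price=105, qty=10): fills=none; bids=[-] asks=[#1:5@97 #7:10@105]
After op 8 [order #8] limit_buy(price=100, qty=5): fills=#8x#1:5@97; bids=[-] asks=[#7:10@105]
After op 9 [order #9] limit_sell(price=103, qty=6): fills=none; bids=[-] asks=[#9:6@103 #7:10@105]

Answer: 5@97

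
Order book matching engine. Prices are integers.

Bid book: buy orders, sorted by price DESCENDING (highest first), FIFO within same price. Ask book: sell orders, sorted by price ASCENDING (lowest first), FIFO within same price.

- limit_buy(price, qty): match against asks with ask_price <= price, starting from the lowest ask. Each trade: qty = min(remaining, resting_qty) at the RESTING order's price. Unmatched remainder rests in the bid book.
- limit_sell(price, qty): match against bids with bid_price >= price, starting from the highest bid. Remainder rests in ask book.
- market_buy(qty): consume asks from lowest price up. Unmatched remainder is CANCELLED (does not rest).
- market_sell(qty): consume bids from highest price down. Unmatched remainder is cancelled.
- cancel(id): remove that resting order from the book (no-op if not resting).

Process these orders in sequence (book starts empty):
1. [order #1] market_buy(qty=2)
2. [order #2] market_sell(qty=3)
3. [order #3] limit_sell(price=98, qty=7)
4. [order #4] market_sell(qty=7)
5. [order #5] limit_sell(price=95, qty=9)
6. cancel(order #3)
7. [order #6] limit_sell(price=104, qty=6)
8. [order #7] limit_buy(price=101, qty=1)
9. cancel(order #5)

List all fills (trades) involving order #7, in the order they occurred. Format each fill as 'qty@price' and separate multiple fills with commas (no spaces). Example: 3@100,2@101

After op 1 [order #1] market_buy(qty=2): fills=none; bids=[-] asks=[-]
After op 2 [order #2] market_sell(qty=3): fills=none; bids=[-] asks=[-]
After op 3 [order #3] limit_sell(price=98, qty=7): fills=none; bids=[-] asks=[#3:7@98]
After op 4 [order #4] market_sell(qty=7): fills=none; bids=[-] asks=[#3:7@98]
After op 5 [order #5] limit_sell(price=95, qty=9): fills=none; bids=[-] asks=[#5:9@95 #3:7@98]
After op 6 cancel(order #3): fills=none; bids=[-] asks=[#5:9@95]
After op 7 [order #6] limit_sell(price=104, qty=6): fills=none; bids=[-] asks=[#5:9@95 #6:6@104]
After op 8 [order #7] limit_buy(price=101, qty=1): fills=#7x#5:1@95; bids=[-] asks=[#5:8@95 #6:6@104]
After op 9 cancel(order #5): fills=none; bids=[-] asks=[#6:6@104]

Answer: 1@95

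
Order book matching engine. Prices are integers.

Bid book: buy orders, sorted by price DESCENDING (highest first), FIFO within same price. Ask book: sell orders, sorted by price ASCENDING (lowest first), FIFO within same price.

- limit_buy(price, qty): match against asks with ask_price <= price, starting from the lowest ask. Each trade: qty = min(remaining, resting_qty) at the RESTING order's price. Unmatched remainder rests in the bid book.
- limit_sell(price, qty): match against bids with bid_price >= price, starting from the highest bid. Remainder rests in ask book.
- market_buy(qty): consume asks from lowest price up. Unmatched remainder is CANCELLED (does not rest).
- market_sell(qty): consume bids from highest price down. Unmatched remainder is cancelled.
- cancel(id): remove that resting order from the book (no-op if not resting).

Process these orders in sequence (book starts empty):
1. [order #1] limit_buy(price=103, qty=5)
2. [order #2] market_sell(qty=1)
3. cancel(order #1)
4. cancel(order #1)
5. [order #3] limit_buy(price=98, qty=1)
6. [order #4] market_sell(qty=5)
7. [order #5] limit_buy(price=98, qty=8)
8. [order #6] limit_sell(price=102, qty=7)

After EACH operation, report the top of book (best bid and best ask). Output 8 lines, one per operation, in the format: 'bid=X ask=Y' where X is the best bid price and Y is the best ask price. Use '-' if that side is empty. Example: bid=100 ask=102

After op 1 [order #1] limit_buy(price=103, qty=5): fills=none; bids=[#1:5@103] asks=[-]
After op 2 [order #2] market_sell(qty=1): fills=#1x#2:1@103; bids=[#1:4@103] asks=[-]
After op 3 cancel(order #1): fills=none; bids=[-] asks=[-]
After op 4 cancel(order #1): fills=none; bids=[-] asks=[-]
After op 5 [order #3] limit_buy(price=98, qty=1): fills=none; bids=[#3:1@98] asks=[-]
After op 6 [order #4] market_sell(qty=5): fills=#3x#4:1@98; bids=[-] asks=[-]
After op 7 [order #5] limit_buy(price=98, qty=8): fills=none; bids=[#5:8@98] asks=[-]
After op 8 [order #6] limit_sell(price=102, qty=7): fills=none; bids=[#5:8@98] asks=[#6:7@102]

Answer: bid=103 ask=-
bid=103 ask=-
bid=- ask=-
bid=- ask=-
bid=98 ask=-
bid=- ask=-
bid=98 ask=-
bid=98 ask=102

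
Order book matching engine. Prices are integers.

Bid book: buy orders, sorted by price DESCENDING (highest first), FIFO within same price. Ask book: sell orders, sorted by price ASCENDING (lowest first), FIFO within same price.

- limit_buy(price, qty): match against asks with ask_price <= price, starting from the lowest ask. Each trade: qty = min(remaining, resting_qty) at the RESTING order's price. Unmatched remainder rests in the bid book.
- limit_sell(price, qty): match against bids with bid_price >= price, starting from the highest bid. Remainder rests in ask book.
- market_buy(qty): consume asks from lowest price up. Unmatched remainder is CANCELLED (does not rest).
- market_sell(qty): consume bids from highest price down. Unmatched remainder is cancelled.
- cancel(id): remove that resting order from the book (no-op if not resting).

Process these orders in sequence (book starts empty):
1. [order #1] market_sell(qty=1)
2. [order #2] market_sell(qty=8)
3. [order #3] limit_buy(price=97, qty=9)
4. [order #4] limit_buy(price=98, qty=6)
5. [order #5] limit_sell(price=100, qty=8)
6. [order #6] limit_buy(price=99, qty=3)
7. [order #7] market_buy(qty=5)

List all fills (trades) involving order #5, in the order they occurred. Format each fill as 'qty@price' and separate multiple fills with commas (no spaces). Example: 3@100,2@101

After op 1 [order #1] market_sell(qty=1): fills=none; bids=[-] asks=[-]
After op 2 [order #2] market_sell(qty=8): fills=none; bids=[-] asks=[-]
After op 3 [order #3] limit_buy(price=97, qty=9): fills=none; bids=[#3:9@97] asks=[-]
After op 4 [order #4] limit_buy(price=98, qty=6): fills=none; bids=[#4:6@98 #3:9@97] asks=[-]
After op 5 [order #5] limit_sell(price=100, qty=8): fills=none; bids=[#4:6@98 #3:9@97] asks=[#5:8@100]
After op 6 [order #6] limit_buy(price=99, qty=3): fills=none; bids=[#6:3@99 #4:6@98 #3:9@97] asks=[#5:8@100]
After op 7 [order #7] market_buy(qty=5): fills=#7x#5:5@100; bids=[#6:3@99 #4:6@98 #3:9@97] asks=[#5:3@100]

Answer: 5@100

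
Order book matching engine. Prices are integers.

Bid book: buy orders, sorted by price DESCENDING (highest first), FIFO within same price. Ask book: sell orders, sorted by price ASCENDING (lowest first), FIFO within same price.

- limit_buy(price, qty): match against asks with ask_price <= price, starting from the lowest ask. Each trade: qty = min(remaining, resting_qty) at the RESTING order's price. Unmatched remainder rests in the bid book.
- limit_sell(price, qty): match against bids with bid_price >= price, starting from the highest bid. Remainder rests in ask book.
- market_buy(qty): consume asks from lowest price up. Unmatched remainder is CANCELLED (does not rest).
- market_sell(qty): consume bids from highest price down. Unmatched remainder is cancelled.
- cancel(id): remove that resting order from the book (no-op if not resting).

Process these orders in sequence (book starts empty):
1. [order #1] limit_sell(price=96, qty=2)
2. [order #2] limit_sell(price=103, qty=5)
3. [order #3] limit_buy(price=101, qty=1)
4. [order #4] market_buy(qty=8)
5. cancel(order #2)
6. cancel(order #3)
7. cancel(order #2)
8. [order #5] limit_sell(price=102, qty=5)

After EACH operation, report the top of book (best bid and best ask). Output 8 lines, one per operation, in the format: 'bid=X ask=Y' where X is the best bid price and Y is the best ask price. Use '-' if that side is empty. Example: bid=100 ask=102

After op 1 [order #1] limit_sell(price=96, qty=2): fills=none; bids=[-] asks=[#1:2@96]
After op 2 [order #2] limit_sell(price=103, qty=5): fills=none; bids=[-] asks=[#1:2@96 #2:5@103]
After op 3 [order #3] limit_buy(price=101, qty=1): fills=#3x#1:1@96; bids=[-] asks=[#1:1@96 #2:5@103]
After op 4 [order #4] market_buy(qty=8): fills=#4x#1:1@96 #4x#2:5@103; bids=[-] asks=[-]
After op 5 cancel(order #2): fills=none; bids=[-] asks=[-]
After op 6 cancel(order #3): fills=none; bids=[-] asks=[-]
After op 7 cancel(order #2): fills=none; bids=[-] asks=[-]
After op 8 [order #5] limit_sell(price=102, qty=5): fills=none; bids=[-] asks=[#5:5@102]

Answer: bid=- ask=96
bid=- ask=96
bid=- ask=96
bid=- ask=-
bid=- ask=-
bid=- ask=-
bid=- ask=-
bid=- ask=102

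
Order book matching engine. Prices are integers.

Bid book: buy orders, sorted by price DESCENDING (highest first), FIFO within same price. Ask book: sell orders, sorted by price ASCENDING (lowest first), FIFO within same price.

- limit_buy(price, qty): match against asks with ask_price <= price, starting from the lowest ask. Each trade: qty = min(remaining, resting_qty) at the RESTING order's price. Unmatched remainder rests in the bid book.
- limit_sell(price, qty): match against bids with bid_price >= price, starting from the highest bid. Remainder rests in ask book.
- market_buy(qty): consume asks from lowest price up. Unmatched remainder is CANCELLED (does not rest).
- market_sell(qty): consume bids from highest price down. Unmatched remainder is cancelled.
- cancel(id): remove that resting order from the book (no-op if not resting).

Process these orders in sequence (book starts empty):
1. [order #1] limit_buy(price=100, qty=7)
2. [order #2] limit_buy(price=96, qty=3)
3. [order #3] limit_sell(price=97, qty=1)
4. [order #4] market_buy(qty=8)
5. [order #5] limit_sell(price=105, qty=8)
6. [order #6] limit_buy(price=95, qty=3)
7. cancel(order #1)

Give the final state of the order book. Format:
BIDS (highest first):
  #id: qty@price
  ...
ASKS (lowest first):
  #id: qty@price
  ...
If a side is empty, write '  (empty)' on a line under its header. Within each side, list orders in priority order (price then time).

After op 1 [order #1] limit_buy(price=100, qty=7): fills=none; bids=[#1:7@100] asks=[-]
After op 2 [order #2] limit_buy(price=96, qty=3): fills=none; bids=[#1:7@100 #2:3@96] asks=[-]
After op 3 [order #3] limit_sell(price=97, qty=1): fills=#1x#3:1@100; bids=[#1:6@100 #2:3@96] asks=[-]
After op 4 [order #4] market_buy(qty=8): fills=none; bids=[#1:6@100 #2:3@96] asks=[-]
After op 5 [order #5] limit_sell(price=105, qty=8): fills=none; bids=[#1:6@100 #2:3@96] asks=[#5:8@105]
After op 6 [order #6] limit_buy(price=95, qty=3): fills=none; bids=[#1:6@100 #2:3@96 #6:3@95] asks=[#5:8@105]
After op 7 cancel(order #1): fills=none; bids=[#2:3@96 #6:3@95] asks=[#5:8@105]

Answer: BIDS (highest first):
  #2: 3@96
  #6: 3@95
ASKS (lowest first):
  #5: 8@105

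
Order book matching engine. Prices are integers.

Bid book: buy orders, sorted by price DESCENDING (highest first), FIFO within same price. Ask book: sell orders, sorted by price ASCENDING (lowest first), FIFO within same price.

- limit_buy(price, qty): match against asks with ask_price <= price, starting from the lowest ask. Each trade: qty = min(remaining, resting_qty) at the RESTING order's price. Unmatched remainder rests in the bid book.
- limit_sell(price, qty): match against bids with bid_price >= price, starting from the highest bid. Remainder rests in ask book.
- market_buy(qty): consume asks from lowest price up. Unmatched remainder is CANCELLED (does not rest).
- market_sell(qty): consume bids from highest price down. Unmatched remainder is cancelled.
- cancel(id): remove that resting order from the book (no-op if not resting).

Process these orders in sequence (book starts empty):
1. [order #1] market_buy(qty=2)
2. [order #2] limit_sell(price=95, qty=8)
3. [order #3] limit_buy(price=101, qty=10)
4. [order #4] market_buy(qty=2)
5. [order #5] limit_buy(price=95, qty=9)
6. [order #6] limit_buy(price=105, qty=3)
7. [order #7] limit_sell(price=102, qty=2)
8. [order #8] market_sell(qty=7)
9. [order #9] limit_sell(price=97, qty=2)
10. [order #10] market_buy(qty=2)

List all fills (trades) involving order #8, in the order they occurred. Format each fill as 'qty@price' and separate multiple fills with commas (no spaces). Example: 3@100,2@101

Answer: 1@105,2@101,4@95

Derivation:
After op 1 [order #1] market_buy(qty=2): fills=none; bids=[-] asks=[-]
After op 2 [order #2] limit_sell(price=95, qty=8): fills=none; bids=[-] asks=[#2:8@95]
After op 3 [order #3] limit_buy(price=101, qty=10): fills=#3x#2:8@95; bids=[#3:2@101] asks=[-]
After op 4 [order #4] market_buy(qty=2): fills=none; bids=[#3:2@101] asks=[-]
After op 5 [order #5] limit_buy(price=95, qty=9): fills=none; bids=[#3:2@101 #5:9@95] asks=[-]
After op 6 [order #6] limit_buy(price=105, qty=3): fills=none; bids=[#6:3@105 #3:2@101 #5:9@95] asks=[-]
After op 7 [order #7] limit_sell(price=102, qty=2): fills=#6x#7:2@105; bids=[#6:1@105 #3:2@101 #5:9@95] asks=[-]
After op 8 [order #8] market_sell(qty=7): fills=#6x#8:1@105 #3x#8:2@101 #5x#8:4@95; bids=[#5:5@95] asks=[-]
After op 9 [order #9] limit_sell(price=97, qty=2): fills=none; bids=[#5:5@95] asks=[#9:2@97]
After op 10 [order #10] market_buy(qty=2): fills=#10x#9:2@97; bids=[#5:5@95] asks=[-]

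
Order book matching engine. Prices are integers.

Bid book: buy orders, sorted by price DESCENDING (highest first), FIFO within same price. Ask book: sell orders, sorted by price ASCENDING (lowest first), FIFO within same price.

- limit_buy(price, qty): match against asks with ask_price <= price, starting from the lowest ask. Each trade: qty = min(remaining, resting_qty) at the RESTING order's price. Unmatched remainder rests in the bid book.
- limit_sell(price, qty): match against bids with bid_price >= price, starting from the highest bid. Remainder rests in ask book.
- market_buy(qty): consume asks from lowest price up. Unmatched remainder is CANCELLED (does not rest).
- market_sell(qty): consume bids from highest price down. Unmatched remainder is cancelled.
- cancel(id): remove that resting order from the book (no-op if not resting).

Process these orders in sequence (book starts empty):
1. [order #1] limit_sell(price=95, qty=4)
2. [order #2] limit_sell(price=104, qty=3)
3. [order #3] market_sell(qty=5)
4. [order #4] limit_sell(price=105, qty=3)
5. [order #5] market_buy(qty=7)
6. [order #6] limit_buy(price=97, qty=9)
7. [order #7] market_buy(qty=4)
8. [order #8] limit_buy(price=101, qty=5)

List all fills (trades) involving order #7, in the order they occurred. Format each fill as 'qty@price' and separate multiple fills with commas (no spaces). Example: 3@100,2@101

Answer: 3@105

Derivation:
After op 1 [order #1] limit_sell(price=95, qty=4): fills=none; bids=[-] asks=[#1:4@95]
After op 2 [order #2] limit_sell(price=104, qty=3): fills=none; bids=[-] asks=[#1:4@95 #2:3@104]
After op 3 [order #3] market_sell(qty=5): fills=none; bids=[-] asks=[#1:4@95 #2:3@104]
After op 4 [order #4] limit_sell(price=105, qty=3): fills=none; bids=[-] asks=[#1:4@95 #2:3@104 #4:3@105]
After op 5 [order #5] market_buy(qty=7): fills=#5x#1:4@95 #5x#2:3@104; bids=[-] asks=[#4:3@105]
After op 6 [order #6] limit_buy(price=97, qty=9): fills=none; bids=[#6:9@97] asks=[#4:3@105]
After op 7 [order #7] market_buy(qty=4): fills=#7x#4:3@105; bids=[#6:9@97] asks=[-]
After op 8 [order #8] limit_buy(price=101, qty=5): fills=none; bids=[#8:5@101 #6:9@97] asks=[-]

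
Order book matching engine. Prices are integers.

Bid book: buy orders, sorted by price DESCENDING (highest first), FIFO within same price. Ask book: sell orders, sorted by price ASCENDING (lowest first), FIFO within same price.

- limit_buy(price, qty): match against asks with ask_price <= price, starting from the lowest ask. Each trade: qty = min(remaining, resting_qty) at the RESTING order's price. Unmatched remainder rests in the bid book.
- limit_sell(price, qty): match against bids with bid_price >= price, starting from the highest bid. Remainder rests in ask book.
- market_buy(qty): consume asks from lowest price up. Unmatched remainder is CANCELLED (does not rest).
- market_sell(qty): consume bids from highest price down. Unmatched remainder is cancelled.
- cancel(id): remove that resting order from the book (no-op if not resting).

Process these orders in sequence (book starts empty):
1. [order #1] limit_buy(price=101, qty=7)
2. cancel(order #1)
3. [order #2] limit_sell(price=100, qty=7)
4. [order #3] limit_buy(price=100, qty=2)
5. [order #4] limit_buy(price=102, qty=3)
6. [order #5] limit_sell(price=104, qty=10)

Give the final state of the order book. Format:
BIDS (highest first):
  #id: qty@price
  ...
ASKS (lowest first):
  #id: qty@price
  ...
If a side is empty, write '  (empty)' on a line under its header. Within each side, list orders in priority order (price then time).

Answer: BIDS (highest first):
  (empty)
ASKS (lowest first):
  #2: 2@100
  #5: 10@104

Derivation:
After op 1 [order #1] limit_buy(price=101, qty=7): fills=none; bids=[#1:7@101] asks=[-]
After op 2 cancel(order #1): fills=none; bids=[-] asks=[-]
After op 3 [order #2] limit_sell(price=100, qty=7): fills=none; bids=[-] asks=[#2:7@100]
After op 4 [order #3] limit_buy(price=100, qty=2): fills=#3x#2:2@100; bids=[-] asks=[#2:5@100]
After op 5 [order #4] limit_buy(price=102, qty=3): fills=#4x#2:3@100; bids=[-] asks=[#2:2@100]
After op 6 [order #5] limit_sell(price=104, qty=10): fills=none; bids=[-] asks=[#2:2@100 #5:10@104]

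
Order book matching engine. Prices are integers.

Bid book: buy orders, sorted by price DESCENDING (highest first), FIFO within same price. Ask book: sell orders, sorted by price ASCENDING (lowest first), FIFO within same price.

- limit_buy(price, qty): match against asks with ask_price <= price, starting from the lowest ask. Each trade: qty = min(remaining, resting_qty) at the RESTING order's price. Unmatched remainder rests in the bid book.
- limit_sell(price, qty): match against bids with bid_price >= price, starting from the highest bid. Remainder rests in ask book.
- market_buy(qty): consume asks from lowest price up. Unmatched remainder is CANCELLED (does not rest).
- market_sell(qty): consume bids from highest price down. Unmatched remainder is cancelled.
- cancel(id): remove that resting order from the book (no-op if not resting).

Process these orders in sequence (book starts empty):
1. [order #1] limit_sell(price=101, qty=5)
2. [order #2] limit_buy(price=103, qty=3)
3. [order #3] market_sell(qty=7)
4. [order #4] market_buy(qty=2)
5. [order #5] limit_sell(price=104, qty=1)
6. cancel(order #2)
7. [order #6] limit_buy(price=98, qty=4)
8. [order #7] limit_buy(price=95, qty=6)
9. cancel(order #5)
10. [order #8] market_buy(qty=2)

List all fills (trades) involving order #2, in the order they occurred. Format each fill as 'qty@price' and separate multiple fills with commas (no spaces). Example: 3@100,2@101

Answer: 3@101

Derivation:
After op 1 [order #1] limit_sell(price=101, qty=5): fills=none; bids=[-] asks=[#1:5@101]
After op 2 [order #2] limit_buy(price=103, qty=3): fills=#2x#1:3@101; bids=[-] asks=[#1:2@101]
After op 3 [order #3] market_sell(qty=7): fills=none; bids=[-] asks=[#1:2@101]
After op 4 [order #4] market_buy(qty=2): fills=#4x#1:2@101; bids=[-] asks=[-]
After op 5 [order #5] limit_sell(price=104, qty=1): fills=none; bids=[-] asks=[#5:1@104]
After op 6 cancel(order #2): fills=none; bids=[-] asks=[#5:1@104]
After op 7 [order #6] limit_buy(price=98, qty=4): fills=none; bids=[#6:4@98] asks=[#5:1@104]
After op 8 [order #7] limit_buy(price=95, qty=6): fills=none; bids=[#6:4@98 #7:6@95] asks=[#5:1@104]
After op 9 cancel(order #5): fills=none; bids=[#6:4@98 #7:6@95] asks=[-]
After op 10 [order #8] market_buy(qty=2): fills=none; bids=[#6:4@98 #7:6@95] asks=[-]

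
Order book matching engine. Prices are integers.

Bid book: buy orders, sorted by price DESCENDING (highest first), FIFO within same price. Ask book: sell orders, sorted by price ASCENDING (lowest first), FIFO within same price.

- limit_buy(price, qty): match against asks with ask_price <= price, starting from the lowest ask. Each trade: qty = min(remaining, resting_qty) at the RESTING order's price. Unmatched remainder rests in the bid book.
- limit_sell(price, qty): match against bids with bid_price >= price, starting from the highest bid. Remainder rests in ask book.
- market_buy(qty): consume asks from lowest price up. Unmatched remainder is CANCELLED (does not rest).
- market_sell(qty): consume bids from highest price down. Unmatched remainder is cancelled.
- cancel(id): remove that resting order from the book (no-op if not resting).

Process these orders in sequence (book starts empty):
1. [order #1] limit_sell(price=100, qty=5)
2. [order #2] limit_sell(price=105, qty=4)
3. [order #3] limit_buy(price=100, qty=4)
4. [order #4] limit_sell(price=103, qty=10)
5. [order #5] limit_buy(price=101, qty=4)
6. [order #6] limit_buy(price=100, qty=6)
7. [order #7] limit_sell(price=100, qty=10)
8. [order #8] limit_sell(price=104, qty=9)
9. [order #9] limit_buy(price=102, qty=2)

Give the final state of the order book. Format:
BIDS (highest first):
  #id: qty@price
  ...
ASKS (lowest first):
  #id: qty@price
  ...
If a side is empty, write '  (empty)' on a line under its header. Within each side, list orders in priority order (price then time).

After op 1 [order #1] limit_sell(price=100, qty=5): fills=none; bids=[-] asks=[#1:5@100]
After op 2 [order #2] limit_sell(price=105, qty=4): fills=none; bids=[-] asks=[#1:5@100 #2:4@105]
After op 3 [order #3] limit_buy(price=100, qty=4): fills=#3x#1:4@100; bids=[-] asks=[#1:1@100 #2:4@105]
After op 4 [order #4] limit_sell(price=103, qty=10): fills=none; bids=[-] asks=[#1:1@100 #4:10@103 #2:4@105]
After op 5 [order #5] limit_buy(price=101, qty=4): fills=#5x#1:1@100; bids=[#5:3@101] asks=[#4:10@103 #2:4@105]
After op 6 [order #6] limit_buy(price=100, qty=6): fills=none; bids=[#5:3@101 #6:6@100] asks=[#4:10@103 #2:4@105]
After op 7 [order #7] limit_sell(price=100, qty=10): fills=#5x#7:3@101 #6x#7:6@100; bids=[-] asks=[#7:1@100 #4:10@103 #2:4@105]
After op 8 [order #8] limit_sell(price=104, qty=9): fills=none; bids=[-] asks=[#7:1@100 #4:10@103 #8:9@104 #2:4@105]
After op 9 [order #9] limit_buy(price=102, qty=2): fills=#9x#7:1@100; bids=[#9:1@102] asks=[#4:10@103 #8:9@104 #2:4@105]

Answer: BIDS (highest first):
  #9: 1@102
ASKS (lowest first):
  #4: 10@103
  #8: 9@104
  #2: 4@105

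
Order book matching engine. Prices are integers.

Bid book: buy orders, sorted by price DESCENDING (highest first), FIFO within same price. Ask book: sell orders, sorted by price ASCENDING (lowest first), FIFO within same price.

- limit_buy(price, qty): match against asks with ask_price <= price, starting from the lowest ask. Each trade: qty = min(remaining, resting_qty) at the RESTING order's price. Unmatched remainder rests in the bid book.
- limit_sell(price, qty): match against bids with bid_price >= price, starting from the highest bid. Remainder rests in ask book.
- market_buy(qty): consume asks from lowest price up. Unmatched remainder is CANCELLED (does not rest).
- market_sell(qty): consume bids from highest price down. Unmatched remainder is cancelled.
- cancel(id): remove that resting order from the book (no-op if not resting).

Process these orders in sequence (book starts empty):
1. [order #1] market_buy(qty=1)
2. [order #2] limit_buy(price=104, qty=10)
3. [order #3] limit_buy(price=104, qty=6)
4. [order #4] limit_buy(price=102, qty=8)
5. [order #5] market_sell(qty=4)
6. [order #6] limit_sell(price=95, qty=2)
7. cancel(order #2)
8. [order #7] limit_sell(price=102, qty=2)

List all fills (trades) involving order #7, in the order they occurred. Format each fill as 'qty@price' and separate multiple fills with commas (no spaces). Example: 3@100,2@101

After op 1 [order #1] market_buy(qty=1): fills=none; bids=[-] asks=[-]
After op 2 [order #2] limit_buy(price=104, qty=10): fills=none; bids=[#2:10@104] asks=[-]
After op 3 [order #3] limit_buy(price=104, qty=6): fills=none; bids=[#2:10@104 #3:6@104] asks=[-]
After op 4 [order #4] limit_buy(price=102, qty=8): fills=none; bids=[#2:10@104 #3:6@104 #4:8@102] asks=[-]
After op 5 [order #5] market_sell(qty=4): fills=#2x#5:4@104; bids=[#2:6@104 #3:6@104 #4:8@102] asks=[-]
After op 6 [order #6] limit_sell(price=95, qty=2): fills=#2x#6:2@104; bids=[#2:4@104 #3:6@104 #4:8@102] asks=[-]
After op 7 cancel(order #2): fills=none; bids=[#3:6@104 #4:8@102] asks=[-]
After op 8 [order #7] limit_sell(price=102, qty=2): fills=#3x#7:2@104; bids=[#3:4@104 #4:8@102] asks=[-]

Answer: 2@104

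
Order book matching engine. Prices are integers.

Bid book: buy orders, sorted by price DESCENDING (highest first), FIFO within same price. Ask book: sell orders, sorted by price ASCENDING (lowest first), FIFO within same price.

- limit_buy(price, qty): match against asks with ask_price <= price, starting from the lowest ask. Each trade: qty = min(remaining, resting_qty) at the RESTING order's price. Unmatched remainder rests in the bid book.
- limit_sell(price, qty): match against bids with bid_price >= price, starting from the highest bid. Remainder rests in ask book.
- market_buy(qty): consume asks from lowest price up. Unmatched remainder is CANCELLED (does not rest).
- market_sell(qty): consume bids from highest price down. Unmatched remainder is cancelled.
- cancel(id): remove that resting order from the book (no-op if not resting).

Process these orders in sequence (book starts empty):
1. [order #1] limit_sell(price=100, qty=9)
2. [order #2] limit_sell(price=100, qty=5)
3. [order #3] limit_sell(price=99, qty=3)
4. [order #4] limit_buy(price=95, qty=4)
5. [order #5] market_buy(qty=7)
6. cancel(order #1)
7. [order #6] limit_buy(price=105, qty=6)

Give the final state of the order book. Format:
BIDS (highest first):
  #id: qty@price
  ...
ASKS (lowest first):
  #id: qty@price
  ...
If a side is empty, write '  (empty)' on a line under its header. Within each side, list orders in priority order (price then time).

After op 1 [order #1] limit_sell(price=100, qty=9): fills=none; bids=[-] asks=[#1:9@100]
After op 2 [order #2] limit_sell(price=100, qty=5): fills=none; bids=[-] asks=[#1:9@100 #2:5@100]
After op 3 [order #3] limit_sell(price=99, qty=3): fills=none; bids=[-] asks=[#3:3@99 #1:9@100 #2:5@100]
After op 4 [order #4] limit_buy(price=95, qty=4): fills=none; bids=[#4:4@95] asks=[#3:3@99 #1:9@100 #2:5@100]
After op 5 [order #5] market_buy(qty=7): fills=#5x#3:3@99 #5x#1:4@100; bids=[#4:4@95] asks=[#1:5@100 #2:5@100]
After op 6 cancel(order #1): fills=none; bids=[#4:4@95] asks=[#2:5@100]
After op 7 [order #6] limit_buy(price=105, qty=6): fills=#6x#2:5@100; bids=[#6:1@105 #4:4@95] asks=[-]

Answer: BIDS (highest first):
  #6: 1@105
  #4: 4@95
ASKS (lowest first):
  (empty)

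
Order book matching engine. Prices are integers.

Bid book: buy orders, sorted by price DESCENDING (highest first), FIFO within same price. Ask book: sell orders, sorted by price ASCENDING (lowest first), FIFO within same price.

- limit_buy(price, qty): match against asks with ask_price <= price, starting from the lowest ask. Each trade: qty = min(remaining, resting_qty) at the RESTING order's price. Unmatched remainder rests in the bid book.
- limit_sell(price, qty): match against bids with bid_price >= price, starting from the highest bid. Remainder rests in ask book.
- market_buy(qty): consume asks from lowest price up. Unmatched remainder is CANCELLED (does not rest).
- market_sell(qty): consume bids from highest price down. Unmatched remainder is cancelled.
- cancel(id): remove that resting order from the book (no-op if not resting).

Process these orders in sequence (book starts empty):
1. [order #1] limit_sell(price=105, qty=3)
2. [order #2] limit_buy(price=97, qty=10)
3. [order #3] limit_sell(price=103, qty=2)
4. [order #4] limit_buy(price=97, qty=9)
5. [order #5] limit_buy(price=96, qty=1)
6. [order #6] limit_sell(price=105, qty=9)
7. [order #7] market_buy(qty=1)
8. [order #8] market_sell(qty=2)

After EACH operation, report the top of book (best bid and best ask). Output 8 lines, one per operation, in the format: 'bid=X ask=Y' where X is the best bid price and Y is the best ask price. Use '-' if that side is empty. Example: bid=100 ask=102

After op 1 [order #1] limit_sell(price=105, qty=3): fills=none; bids=[-] asks=[#1:3@105]
After op 2 [order #2] limit_buy(price=97, qty=10): fills=none; bids=[#2:10@97] asks=[#1:3@105]
After op 3 [order #3] limit_sell(price=103, qty=2): fills=none; bids=[#2:10@97] asks=[#3:2@103 #1:3@105]
After op 4 [order #4] limit_buy(price=97, qty=9): fills=none; bids=[#2:10@97 #4:9@97] asks=[#3:2@103 #1:3@105]
After op 5 [order #5] limit_buy(price=96, qty=1): fills=none; bids=[#2:10@97 #4:9@97 #5:1@96] asks=[#3:2@103 #1:3@105]
After op 6 [order #6] limit_sell(price=105, qty=9): fills=none; bids=[#2:10@97 #4:9@97 #5:1@96] asks=[#3:2@103 #1:3@105 #6:9@105]
After op 7 [order #7] market_buy(qty=1): fills=#7x#3:1@103; bids=[#2:10@97 #4:9@97 #5:1@96] asks=[#3:1@103 #1:3@105 #6:9@105]
After op 8 [order #8] market_sell(qty=2): fills=#2x#8:2@97; bids=[#2:8@97 #4:9@97 #5:1@96] asks=[#3:1@103 #1:3@105 #6:9@105]

Answer: bid=- ask=105
bid=97 ask=105
bid=97 ask=103
bid=97 ask=103
bid=97 ask=103
bid=97 ask=103
bid=97 ask=103
bid=97 ask=103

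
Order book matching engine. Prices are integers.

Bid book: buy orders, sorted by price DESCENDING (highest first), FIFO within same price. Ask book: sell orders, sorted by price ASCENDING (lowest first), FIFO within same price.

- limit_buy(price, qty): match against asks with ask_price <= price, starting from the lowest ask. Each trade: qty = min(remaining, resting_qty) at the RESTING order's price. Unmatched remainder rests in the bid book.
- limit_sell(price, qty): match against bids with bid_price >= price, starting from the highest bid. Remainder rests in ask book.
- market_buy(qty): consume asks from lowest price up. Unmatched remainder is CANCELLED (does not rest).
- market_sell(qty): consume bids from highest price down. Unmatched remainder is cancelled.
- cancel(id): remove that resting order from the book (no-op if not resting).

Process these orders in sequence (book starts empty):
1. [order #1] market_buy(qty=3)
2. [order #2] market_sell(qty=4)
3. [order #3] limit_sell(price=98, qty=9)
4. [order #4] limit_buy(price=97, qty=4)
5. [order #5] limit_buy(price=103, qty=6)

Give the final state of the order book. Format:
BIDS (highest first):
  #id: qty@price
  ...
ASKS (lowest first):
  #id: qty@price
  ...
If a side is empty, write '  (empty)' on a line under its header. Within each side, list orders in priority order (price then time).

After op 1 [order #1] market_buy(qty=3): fills=none; bids=[-] asks=[-]
After op 2 [order #2] market_sell(qty=4): fills=none; bids=[-] asks=[-]
After op 3 [order #3] limit_sell(price=98, qty=9): fills=none; bids=[-] asks=[#3:9@98]
After op 4 [order #4] limit_buy(price=97, qty=4): fills=none; bids=[#4:4@97] asks=[#3:9@98]
After op 5 [order #5] limit_buy(price=103, qty=6): fills=#5x#3:6@98; bids=[#4:4@97] asks=[#3:3@98]

Answer: BIDS (highest first):
  #4: 4@97
ASKS (lowest first):
  #3: 3@98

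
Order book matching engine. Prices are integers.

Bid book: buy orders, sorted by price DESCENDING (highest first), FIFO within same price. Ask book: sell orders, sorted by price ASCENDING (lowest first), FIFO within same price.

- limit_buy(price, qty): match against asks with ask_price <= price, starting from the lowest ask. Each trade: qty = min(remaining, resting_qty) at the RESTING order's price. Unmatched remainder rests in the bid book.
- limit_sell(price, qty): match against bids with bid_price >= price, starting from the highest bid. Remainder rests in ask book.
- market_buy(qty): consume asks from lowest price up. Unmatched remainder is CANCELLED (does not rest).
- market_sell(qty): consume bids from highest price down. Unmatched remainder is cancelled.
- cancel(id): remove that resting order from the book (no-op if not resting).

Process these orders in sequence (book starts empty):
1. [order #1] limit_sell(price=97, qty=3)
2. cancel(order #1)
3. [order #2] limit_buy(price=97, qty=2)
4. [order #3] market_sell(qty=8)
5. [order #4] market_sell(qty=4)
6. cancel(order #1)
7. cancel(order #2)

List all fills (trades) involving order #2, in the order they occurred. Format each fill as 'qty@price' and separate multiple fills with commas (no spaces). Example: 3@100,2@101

Answer: 2@97

Derivation:
After op 1 [order #1] limit_sell(price=97, qty=3): fills=none; bids=[-] asks=[#1:3@97]
After op 2 cancel(order #1): fills=none; bids=[-] asks=[-]
After op 3 [order #2] limit_buy(price=97, qty=2): fills=none; bids=[#2:2@97] asks=[-]
After op 4 [order #3] market_sell(qty=8): fills=#2x#3:2@97; bids=[-] asks=[-]
After op 5 [order #4] market_sell(qty=4): fills=none; bids=[-] asks=[-]
After op 6 cancel(order #1): fills=none; bids=[-] asks=[-]
After op 7 cancel(order #2): fills=none; bids=[-] asks=[-]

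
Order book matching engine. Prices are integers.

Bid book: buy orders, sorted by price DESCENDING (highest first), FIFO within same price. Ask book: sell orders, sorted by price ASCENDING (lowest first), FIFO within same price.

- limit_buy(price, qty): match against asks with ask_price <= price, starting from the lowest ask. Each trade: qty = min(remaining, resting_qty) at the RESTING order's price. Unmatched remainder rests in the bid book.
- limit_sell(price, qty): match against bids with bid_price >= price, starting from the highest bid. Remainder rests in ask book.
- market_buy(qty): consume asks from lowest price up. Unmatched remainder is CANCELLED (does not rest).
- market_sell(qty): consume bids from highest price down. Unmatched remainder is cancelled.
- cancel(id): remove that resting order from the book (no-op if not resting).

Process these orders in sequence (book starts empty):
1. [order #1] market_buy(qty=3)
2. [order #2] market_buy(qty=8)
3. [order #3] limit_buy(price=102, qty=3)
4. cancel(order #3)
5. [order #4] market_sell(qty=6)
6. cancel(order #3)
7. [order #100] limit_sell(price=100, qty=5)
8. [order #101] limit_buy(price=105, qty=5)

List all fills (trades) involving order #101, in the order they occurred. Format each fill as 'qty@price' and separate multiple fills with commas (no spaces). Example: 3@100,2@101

Answer: 5@100

Derivation:
After op 1 [order #1] market_buy(qty=3): fills=none; bids=[-] asks=[-]
After op 2 [order #2] market_buy(qty=8): fills=none; bids=[-] asks=[-]
After op 3 [order #3] limit_buy(price=102, qty=3): fills=none; bids=[#3:3@102] asks=[-]
After op 4 cancel(order #3): fills=none; bids=[-] asks=[-]
After op 5 [order #4] market_sell(qty=6): fills=none; bids=[-] asks=[-]
After op 6 cancel(order #3): fills=none; bids=[-] asks=[-]
After op 7 [order #100] limit_sell(price=100, qty=5): fills=none; bids=[-] asks=[#100:5@100]
After op 8 [order #101] limit_buy(price=105, qty=5): fills=#101x#100:5@100; bids=[-] asks=[-]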